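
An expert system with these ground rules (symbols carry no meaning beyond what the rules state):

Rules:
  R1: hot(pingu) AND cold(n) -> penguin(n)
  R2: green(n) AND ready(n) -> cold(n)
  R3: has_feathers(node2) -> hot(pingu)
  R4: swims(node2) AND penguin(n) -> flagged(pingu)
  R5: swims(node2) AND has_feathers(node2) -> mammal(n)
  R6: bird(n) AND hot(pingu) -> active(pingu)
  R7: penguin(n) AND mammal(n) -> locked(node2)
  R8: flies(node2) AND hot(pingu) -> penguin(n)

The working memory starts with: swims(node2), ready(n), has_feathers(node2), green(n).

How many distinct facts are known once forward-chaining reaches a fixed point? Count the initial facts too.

10

Round 1: R2 [green(n) AND ready(n) -> cold(n)]; R3 [has_feathers(node2) -> hot(pingu)]; R5 [swims(node2) AND has_feathers(node2) -> mammal(n)]. Adds cold(n), hot(pingu), mammal(n).
Round 2: R1 [hot(pingu) AND cold(n) -> penguin(n)]. Adds penguin(n).
Round 3: R4 [swims(node2) AND penguin(n) -> flagged(pingu)]; R7 [penguin(n) AND mammal(n) -> locked(node2)]. Adds flagged(pingu), locked(node2).
Closure: {cold(n), flagged(pingu), green(n), has_feathers(node2), hot(pingu), locked(node2), mammal(n), penguin(n), ready(n), swims(node2)} — 10 facts.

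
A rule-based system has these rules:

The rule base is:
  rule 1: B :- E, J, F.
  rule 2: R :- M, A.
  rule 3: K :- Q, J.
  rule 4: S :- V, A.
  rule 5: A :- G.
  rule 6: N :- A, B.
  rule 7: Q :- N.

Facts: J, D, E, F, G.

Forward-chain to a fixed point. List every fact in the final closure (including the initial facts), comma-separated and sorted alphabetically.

A, B, D, E, F, G, J, K, N, Q

Round 1: rule 1 [B :- E, J, F.]; rule 5 [A :- G.]. Adds B, A.
Round 2: rule 6 [N :- A, B.]. Adds N.
Round 3: rule 7 [Q :- N.]. Adds Q.
Round 4: rule 3 [K :- Q, J.]. Adds K.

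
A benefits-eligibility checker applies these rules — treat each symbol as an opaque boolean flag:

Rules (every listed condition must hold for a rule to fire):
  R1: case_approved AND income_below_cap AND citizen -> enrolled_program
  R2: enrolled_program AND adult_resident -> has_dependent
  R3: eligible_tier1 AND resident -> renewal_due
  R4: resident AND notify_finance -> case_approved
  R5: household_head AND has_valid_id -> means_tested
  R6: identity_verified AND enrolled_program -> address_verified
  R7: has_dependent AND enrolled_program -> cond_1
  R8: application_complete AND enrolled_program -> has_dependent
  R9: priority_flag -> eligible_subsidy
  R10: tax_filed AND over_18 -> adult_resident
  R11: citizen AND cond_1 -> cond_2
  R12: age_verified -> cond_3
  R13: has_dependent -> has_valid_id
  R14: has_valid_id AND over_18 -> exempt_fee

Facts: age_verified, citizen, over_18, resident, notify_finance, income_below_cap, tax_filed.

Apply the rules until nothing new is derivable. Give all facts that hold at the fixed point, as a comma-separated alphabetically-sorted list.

adult_resident, age_verified, case_approved, citizen, cond_1, cond_2, cond_3, enrolled_program, exempt_fee, has_dependent, has_valid_id, income_below_cap, notify_finance, over_18, resident, tax_filed

Round 1 fires R4, R10, R12, giving case_approved, adult_resident, cond_3.
Round 2 fires R1, giving enrolled_program.
Round 3 fires R2, giving has_dependent.
Round 4 fires R7, R13, giving cond_1, has_valid_id.
Round 5 fires R11, R14, giving cond_2, exempt_fee.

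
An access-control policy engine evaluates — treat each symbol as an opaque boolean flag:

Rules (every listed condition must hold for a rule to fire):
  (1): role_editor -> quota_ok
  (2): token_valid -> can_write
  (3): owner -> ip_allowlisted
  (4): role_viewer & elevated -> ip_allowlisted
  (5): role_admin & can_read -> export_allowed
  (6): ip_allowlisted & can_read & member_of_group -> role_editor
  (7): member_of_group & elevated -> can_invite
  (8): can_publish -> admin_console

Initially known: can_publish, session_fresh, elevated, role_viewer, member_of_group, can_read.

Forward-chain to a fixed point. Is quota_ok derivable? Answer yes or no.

yes

Round 1 — (4), (7), (8), derive ip_allowlisted, can_invite, admin_console.
Round 2 — (6), derive role_editor.
Round 3 — (1), derive quota_ok.
quota_ok appears in round 3, so it is derivable.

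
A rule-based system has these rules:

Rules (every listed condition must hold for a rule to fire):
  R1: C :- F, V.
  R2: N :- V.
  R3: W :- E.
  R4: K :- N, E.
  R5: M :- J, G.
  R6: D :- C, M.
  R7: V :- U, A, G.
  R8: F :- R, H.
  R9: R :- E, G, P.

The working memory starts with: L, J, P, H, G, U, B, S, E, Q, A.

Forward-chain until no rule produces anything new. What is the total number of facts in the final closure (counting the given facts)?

20

Round 1 fires R3, R5, R7, R9, giving W, M, V, R.
Round 2 fires R2, R8, giving N, F.
Round 3 fires R1, R4, giving C, K.
Round 4 fires R6, giving D.
Closure: {A, B, C, D, E, F, G, H, J, K, L, M, N, P, Q, R, S, U, V, W} — 20 facts.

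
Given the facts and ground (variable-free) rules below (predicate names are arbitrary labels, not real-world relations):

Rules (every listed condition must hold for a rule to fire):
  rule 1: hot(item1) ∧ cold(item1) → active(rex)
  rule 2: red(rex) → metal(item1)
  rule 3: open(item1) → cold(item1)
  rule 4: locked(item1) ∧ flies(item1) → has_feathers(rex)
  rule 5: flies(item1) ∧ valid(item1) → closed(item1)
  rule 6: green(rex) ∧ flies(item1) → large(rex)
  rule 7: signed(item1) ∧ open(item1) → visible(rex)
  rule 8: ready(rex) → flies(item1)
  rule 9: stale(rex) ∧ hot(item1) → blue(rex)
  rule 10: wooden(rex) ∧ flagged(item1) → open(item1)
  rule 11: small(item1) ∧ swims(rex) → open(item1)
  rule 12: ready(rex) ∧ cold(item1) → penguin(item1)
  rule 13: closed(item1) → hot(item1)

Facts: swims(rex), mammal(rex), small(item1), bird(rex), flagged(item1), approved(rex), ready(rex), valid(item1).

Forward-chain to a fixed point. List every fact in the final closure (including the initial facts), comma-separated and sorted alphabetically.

active(rex), approved(rex), bird(rex), closed(item1), cold(item1), flagged(item1), flies(item1), hot(item1), mammal(rex), open(item1), penguin(item1), ready(rex), small(item1), swims(rex), valid(item1)

Round 1 — rule 8, rule 11, derive flies(item1), open(item1).
Round 2 — rule 3, rule 5, derive cold(item1), closed(item1).
Round 3 — rule 12, rule 13, derive penguin(item1), hot(item1).
Round 4 — rule 1, derive active(rex).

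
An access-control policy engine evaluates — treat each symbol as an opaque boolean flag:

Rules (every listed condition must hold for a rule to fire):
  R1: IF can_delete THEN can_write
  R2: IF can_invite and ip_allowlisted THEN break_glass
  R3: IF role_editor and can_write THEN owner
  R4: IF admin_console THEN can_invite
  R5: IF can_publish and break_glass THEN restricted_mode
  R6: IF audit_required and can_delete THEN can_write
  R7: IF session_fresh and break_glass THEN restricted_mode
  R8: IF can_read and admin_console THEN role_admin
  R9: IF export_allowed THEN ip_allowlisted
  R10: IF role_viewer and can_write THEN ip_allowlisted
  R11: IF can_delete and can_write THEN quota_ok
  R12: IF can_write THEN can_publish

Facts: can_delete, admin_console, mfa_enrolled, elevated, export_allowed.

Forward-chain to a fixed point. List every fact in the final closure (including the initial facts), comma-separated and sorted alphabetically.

Round 1: R1 [IF can_delete THEN can_write]; R4 [IF admin_console THEN can_invite]; R9 [IF export_allowed THEN ip_allowlisted]. Adds can_write, can_invite, ip_allowlisted.
Round 2: R2 [IF can_invite and ip_allowlisted THEN break_glass]; R11 [IF can_delete and can_write THEN quota_ok]; R12 [IF can_write THEN can_publish]. Adds break_glass, quota_ok, can_publish.
Round 3: R5 [IF can_publish and break_glass THEN restricted_mode]. Adds restricted_mode.

admin_console, break_glass, can_delete, can_invite, can_publish, can_write, elevated, export_allowed, ip_allowlisted, mfa_enrolled, quota_ok, restricted_mode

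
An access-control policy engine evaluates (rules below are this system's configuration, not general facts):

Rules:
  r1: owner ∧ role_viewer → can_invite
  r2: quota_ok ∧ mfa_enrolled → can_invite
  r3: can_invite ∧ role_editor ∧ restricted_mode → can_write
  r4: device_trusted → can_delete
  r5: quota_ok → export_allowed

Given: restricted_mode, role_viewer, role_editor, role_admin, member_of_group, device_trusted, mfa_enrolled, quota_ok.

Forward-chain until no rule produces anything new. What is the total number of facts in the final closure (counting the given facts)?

[1] r2 [quota_ok ∧ mfa_enrolled → can_invite]; r4 [device_trusted → can_delete]; r5 [quota_ok → export_allowed]. ⇒ new: can_invite, can_delete, export_allowed.
[2] r3 [can_invite ∧ role_editor ∧ restricted_mode → can_write]. ⇒ new: can_write.
Closure: {can_delete, can_invite, can_write, device_trusted, export_allowed, member_of_group, mfa_enrolled, quota_ok, restricted_mode, role_admin, role_editor, role_viewer} — 12 facts.

12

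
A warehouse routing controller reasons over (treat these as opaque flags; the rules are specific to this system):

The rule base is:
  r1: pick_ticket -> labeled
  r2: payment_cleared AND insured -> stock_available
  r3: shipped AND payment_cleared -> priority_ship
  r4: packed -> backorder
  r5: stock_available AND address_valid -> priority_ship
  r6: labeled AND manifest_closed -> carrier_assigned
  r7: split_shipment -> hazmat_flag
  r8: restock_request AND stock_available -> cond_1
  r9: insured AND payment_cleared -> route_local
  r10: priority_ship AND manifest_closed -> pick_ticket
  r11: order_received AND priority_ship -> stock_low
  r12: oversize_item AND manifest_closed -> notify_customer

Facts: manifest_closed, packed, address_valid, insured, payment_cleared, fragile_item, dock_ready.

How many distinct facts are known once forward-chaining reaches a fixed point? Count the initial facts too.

Round 1 — r2, r4, r9, derive stock_available, backorder, route_local.
Round 2 — r5, derive priority_ship.
Round 3 — r10, derive pick_ticket.
Round 4 — r1, derive labeled.
Round 5 — r6, derive carrier_assigned.
Closure: {address_valid, backorder, carrier_assigned, dock_ready, fragile_item, insured, labeled, manifest_closed, packed, payment_cleared, pick_ticket, priority_ship, route_local, stock_available} — 14 facts.

14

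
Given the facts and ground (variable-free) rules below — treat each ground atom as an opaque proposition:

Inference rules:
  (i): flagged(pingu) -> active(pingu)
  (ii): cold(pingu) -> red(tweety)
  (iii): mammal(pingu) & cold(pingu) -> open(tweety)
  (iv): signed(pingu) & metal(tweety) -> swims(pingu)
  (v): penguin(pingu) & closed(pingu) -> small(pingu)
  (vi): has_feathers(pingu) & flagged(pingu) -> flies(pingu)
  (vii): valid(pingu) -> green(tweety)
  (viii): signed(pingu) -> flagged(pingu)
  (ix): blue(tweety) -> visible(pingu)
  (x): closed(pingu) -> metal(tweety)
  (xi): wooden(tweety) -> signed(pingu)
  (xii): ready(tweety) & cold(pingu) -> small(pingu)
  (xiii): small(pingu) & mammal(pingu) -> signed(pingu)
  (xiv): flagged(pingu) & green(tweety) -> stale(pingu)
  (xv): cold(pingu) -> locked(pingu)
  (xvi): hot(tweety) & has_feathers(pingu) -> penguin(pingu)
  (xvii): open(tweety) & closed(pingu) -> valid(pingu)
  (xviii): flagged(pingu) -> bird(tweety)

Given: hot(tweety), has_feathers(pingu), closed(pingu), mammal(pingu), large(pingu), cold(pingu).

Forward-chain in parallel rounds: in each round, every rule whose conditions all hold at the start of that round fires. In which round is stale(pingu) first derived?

5

[1] (ii) [cold(pingu) -> red(tweety)]; (iii) [mammal(pingu) & cold(pingu) -> open(tweety)]; (x) [closed(pingu) -> metal(tweety)]; (xv) [cold(pingu) -> locked(pingu)]; (xvi) [hot(tweety) & has_feathers(pingu) -> penguin(pingu)]. ⇒ new: red(tweety), open(tweety), metal(tweety), locked(pingu), penguin(pingu).
[2] (v) [penguin(pingu) & closed(pingu) -> small(pingu)]; (xvii) [open(tweety) & closed(pingu) -> valid(pingu)]. ⇒ new: small(pingu), valid(pingu).
[3] (vii) [valid(pingu) -> green(tweety)]; (xiii) [small(pingu) & mammal(pingu) -> signed(pingu)]. ⇒ new: green(tweety), signed(pingu).
[4] (iv) [signed(pingu) & metal(tweety) -> swims(pingu)]; (viii) [signed(pingu) -> flagged(pingu)]. ⇒ new: swims(pingu), flagged(pingu).
[5] (i) [flagged(pingu) -> active(pingu)]; (vi) [has_feathers(pingu) & flagged(pingu) -> flies(pingu)]; (xiv) [flagged(pingu) & green(tweety) -> stale(pingu)]; (xviii) [flagged(pingu) -> bird(tweety)]. ⇒ new: active(pingu), flies(pingu), stale(pingu), bird(tweety).
stale(pingu) first appears in round 5.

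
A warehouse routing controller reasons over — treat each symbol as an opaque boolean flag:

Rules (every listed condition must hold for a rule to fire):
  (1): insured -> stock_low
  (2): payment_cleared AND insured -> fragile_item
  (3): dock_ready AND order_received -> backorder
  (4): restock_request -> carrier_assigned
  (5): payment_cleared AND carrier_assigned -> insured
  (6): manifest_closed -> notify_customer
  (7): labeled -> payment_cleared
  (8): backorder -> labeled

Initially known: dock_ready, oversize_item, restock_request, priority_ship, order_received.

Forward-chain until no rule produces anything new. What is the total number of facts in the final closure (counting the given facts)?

Round 1 — (3), (4), derive backorder, carrier_assigned.
Round 2 — (8), derive labeled.
Round 3 — (7), derive payment_cleared.
Round 4 — (5), derive insured.
Round 5 — (1), (2), derive stock_low, fragile_item.
Closure: {backorder, carrier_assigned, dock_ready, fragile_item, insured, labeled, order_received, oversize_item, payment_cleared, priority_ship, restock_request, stock_low} — 12 facts.

12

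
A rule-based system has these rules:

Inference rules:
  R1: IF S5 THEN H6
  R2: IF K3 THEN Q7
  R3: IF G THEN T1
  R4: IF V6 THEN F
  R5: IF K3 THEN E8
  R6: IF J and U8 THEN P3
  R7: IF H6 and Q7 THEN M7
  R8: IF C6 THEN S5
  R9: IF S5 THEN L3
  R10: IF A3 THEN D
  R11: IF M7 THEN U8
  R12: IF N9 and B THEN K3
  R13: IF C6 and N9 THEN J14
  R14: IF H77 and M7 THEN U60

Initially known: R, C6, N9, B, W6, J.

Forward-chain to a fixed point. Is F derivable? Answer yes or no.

Round 1 fires R8, R12, R13, giving S5, K3, J14.
Round 2 fires R1, R2, R5, R9, giving H6, Q7, E8, L3.
Round 3 fires R7, giving M7.
Round 4 fires R11, giving U8.
Round 5 fires R6, giving P3.
Fixed point reached. F is concluded only by R4; R4 needs V6 (never derived).

no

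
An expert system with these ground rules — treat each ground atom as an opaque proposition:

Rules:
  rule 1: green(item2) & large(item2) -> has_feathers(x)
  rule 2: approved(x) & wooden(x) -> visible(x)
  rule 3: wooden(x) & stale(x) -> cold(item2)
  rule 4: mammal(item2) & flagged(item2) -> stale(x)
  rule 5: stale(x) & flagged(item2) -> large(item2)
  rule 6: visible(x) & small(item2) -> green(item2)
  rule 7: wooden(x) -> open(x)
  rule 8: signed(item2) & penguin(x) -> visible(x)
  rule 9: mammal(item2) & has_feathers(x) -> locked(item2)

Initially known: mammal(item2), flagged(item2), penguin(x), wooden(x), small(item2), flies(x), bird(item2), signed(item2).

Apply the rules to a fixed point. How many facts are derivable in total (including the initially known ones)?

16

Round 1 — rule 4, rule 7, rule 8, derive stale(x), open(x), visible(x).
Round 2 — rule 3, rule 5, rule 6, derive cold(item2), large(item2), green(item2).
Round 3 — rule 1, derive has_feathers(x).
Round 4 — rule 9, derive locked(item2).
Closure: {bird(item2), cold(item2), flagged(item2), flies(x), green(item2), has_feathers(x), large(item2), locked(item2), mammal(item2), open(x), penguin(x), signed(item2), small(item2), stale(x), visible(x), wooden(x)} — 16 facts.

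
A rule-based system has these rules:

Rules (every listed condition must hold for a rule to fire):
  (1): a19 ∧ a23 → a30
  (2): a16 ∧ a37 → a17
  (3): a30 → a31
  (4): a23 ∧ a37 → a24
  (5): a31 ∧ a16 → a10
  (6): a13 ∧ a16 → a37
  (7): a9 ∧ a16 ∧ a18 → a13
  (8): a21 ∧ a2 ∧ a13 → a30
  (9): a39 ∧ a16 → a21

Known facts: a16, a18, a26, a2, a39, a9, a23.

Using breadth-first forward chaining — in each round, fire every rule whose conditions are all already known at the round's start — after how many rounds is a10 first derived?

Round 1 — (7), (9), derive a13, a21.
Round 2 — (6), (8), derive a37, a30.
Round 3 — (2), (3), (4), derive a17, a31, a24.
Round 4 — (5), derive a10.
a10 first appears in round 4.

4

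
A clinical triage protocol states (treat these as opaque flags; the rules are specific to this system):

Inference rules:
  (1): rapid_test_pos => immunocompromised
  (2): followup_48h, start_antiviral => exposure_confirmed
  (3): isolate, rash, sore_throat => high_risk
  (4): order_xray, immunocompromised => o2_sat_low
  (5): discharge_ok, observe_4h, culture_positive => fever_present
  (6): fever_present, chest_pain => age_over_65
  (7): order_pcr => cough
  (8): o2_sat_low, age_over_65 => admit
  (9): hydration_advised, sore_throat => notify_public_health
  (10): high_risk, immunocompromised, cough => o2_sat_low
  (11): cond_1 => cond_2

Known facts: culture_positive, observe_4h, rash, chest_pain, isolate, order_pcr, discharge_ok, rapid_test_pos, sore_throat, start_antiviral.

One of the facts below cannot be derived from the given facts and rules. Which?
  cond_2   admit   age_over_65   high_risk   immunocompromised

cond_2

Round 1 fires (1), (3), (5), (7), giving immunocompromised, high_risk, fever_present, cough.
Round 2 fires (6), (10), giving age_over_65, o2_sat_low.
Round 3 fires (8), giving admit.
Derived: immunocompromised (round 1), admit (round 3), age_over_65 (round 2), high_risk (round 1). cond_2 never appears in any round.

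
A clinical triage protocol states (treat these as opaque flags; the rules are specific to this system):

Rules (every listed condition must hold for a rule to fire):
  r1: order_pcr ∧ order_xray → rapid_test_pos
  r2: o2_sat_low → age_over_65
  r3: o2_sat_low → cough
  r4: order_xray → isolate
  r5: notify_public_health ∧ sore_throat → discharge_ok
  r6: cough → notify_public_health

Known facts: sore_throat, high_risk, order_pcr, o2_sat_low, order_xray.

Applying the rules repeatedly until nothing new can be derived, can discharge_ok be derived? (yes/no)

Round 1 fires r1, r2, r3, r4, giving rapid_test_pos, age_over_65, cough, isolate.
Round 2 fires r6, giving notify_public_health.
Round 3 fires r5, giving discharge_ok.
discharge_ok appears in round 3, so it is derivable.

yes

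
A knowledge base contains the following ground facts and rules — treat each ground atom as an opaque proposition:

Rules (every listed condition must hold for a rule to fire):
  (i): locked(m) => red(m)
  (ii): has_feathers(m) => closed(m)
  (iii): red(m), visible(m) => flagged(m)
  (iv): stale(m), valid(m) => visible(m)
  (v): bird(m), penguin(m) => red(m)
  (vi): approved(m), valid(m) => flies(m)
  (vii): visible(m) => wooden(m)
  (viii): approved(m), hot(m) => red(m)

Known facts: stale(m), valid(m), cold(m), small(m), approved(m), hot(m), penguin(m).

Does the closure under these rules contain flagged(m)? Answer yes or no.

yes

[1] (iv) [stale(m), valid(m) => visible(m)]; (vi) [approved(m), valid(m) => flies(m)]; (viii) [approved(m), hot(m) => red(m)]. ⇒ new: visible(m), flies(m), red(m).
[2] (iii) [red(m), visible(m) => flagged(m)]; (vii) [visible(m) => wooden(m)]. ⇒ new: flagged(m), wooden(m).
flagged(m) appears in round 2, so it is derivable.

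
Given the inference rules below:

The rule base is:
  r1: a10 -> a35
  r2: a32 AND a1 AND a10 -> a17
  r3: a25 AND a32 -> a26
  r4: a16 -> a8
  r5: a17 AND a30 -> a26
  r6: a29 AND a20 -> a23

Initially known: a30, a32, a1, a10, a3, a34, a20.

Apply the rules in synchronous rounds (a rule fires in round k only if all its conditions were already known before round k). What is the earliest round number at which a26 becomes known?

2

[1] r1 [a10 -> a35]; r2 [a32 AND a1 AND a10 -> a17]. ⇒ new: a35, a17.
[2] r5 [a17 AND a30 -> a26]. ⇒ new: a26.
a26 first appears in round 2.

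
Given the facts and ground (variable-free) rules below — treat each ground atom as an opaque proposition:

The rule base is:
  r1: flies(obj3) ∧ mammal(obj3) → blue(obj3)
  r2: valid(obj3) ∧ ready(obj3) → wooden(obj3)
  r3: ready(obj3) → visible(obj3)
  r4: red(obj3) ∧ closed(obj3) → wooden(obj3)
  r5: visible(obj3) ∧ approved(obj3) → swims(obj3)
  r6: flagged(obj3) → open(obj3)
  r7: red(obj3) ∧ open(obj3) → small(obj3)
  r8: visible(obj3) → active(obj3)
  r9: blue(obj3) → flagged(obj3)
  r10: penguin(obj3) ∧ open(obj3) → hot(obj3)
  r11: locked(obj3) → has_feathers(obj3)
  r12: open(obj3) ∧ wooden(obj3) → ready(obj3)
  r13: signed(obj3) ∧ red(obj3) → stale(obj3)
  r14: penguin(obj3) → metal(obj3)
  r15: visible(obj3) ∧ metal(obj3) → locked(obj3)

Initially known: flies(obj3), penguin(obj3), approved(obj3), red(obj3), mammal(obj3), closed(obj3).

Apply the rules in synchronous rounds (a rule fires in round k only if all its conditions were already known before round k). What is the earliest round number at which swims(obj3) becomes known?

Round 1: r1 [flies(obj3) ∧ mammal(obj3) → blue(obj3)]; r4 [red(obj3) ∧ closed(obj3) → wooden(obj3)]; r14 [penguin(obj3) → metal(obj3)]. New: blue(obj3), wooden(obj3), metal(obj3).
Round 2: r9 [blue(obj3) → flagged(obj3)]. New: flagged(obj3).
Round 3: r6 [flagged(obj3) → open(obj3)]. New: open(obj3).
Round 4: r7 [red(obj3) ∧ open(obj3) → small(obj3)]; r10 [penguin(obj3) ∧ open(obj3) → hot(obj3)]; r12 [open(obj3) ∧ wooden(obj3) → ready(obj3)]. New: small(obj3), hot(obj3), ready(obj3).
Round 5: r3 [ready(obj3) → visible(obj3)]. New: visible(obj3).
Round 6: r5 [visible(obj3) ∧ approved(obj3) → swims(obj3)]; r8 [visible(obj3) → active(obj3)]; r15 [visible(obj3) ∧ metal(obj3) → locked(obj3)]. New: swims(obj3), active(obj3), locked(obj3).
swims(obj3) first appears in round 6.

6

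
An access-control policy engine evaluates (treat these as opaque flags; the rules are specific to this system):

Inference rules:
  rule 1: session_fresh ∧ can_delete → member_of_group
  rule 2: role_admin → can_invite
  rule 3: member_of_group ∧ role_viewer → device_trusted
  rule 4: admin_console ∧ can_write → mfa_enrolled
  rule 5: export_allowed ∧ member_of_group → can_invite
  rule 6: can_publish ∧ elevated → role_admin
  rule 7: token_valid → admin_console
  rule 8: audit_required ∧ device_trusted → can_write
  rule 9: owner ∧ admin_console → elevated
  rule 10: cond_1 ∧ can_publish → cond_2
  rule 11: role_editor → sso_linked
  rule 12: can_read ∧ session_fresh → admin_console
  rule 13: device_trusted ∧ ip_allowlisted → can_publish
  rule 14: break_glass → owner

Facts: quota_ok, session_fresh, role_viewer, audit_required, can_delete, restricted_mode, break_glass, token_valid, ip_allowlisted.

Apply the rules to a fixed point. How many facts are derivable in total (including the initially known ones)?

Round 1: rule 1 [session_fresh ∧ can_delete → member_of_group]; rule 7 [token_valid → admin_console]; rule 14 [break_glass → owner]. Adds member_of_group, admin_console, owner.
Round 2: rule 3 [member_of_group ∧ role_viewer → device_trusted]; rule 9 [owner ∧ admin_console → elevated]. Adds device_trusted, elevated.
Round 3: rule 8 [audit_required ∧ device_trusted → can_write]; rule 13 [device_trusted ∧ ip_allowlisted → can_publish]. Adds can_write, can_publish.
Round 4: rule 4 [admin_console ∧ can_write → mfa_enrolled]; rule 6 [can_publish ∧ elevated → role_admin]. Adds mfa_enrolled, role_admin.
Round 5: rule 2 [role_admin → can_invite]. Adds can_invite.
Closure: {admin_console, audit_required, break_glass, can_delete, can_invite, can_publish, can_write, device_trusted, elevated, ip_allowlisted, member_of_group, mfa_enrolled, owner, quota_ok, restricted_mode, role_admin, role_viewer, session_fresh, token_valid} — 19 facts.

19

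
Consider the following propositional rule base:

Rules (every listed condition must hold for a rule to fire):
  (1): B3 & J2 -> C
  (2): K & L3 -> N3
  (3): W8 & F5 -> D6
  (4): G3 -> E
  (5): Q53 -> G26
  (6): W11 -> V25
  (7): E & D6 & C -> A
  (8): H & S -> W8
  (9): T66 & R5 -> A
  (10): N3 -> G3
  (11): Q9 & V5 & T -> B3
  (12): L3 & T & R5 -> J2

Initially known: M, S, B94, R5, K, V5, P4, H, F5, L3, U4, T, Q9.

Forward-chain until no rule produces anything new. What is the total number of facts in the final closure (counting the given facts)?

[1] (2) [K & L3 -> N3]; (8) [H & S -> W8]; (11) [Q9 & V5 & T -> B3]; (12) [L3 & T & R5 -> J2]. ⇒ new: N3, W8, B3, J2.
[2] (1) [B3 & J2 -> C]; (3) [W8 & F5 -> D6]; (10) [N3 -> G3]. ⇒ new: C, D6, G3.
[3] (4) [G3 -> E]. ⇒ new: E.
[4] (7) [E & D6 & C -> A]. ⇒ new: A.
Closure: {A, B3, B94, C, D6, E, F5, G3, H, J2, K, L3, M, N3, P4, Q9, R5, S, T, U4, V5, W8} — 22 facts.

22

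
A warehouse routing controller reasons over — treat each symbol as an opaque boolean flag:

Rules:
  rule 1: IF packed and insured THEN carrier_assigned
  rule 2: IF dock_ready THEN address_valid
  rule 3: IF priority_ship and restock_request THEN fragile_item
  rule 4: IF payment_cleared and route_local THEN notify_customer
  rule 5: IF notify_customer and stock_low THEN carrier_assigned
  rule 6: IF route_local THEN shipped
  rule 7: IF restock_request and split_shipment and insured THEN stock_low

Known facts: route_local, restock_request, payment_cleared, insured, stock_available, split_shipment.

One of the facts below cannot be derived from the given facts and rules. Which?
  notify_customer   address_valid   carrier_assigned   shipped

address_valid

Round 1: rule 4 [IF payment_cleared and route_local THEN notify_customer]; rule 6 [IF route_local THEN shipped]; rule 7 [IF restock_request and split_shipment and insured THEN stock_low]. Adds notify_customer, shipped, stock_low.
Round 2: rule 5 [IF notify_customer and stock_low THEN carrier_assigned]. Adds carrier_assigned.
Derived: notify_customer (round 1), shipped (round 1), carrier_assigned (round 2). address_valid never appears in any round.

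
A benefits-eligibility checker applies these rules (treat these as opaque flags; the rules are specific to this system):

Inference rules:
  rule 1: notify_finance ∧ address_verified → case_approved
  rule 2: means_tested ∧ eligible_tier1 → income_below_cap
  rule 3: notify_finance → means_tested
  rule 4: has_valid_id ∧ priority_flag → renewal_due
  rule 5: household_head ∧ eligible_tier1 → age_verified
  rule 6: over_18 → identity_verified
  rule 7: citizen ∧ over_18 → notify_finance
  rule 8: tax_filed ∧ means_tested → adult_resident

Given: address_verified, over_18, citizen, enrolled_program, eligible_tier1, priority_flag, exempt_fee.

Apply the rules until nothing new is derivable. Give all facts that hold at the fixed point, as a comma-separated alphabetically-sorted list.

[1] rule 6 [over_18 → identity_verified]; rule 7 [citizen ∧ over_18 → notify_finance]. ⇒ new: identity_verified, notify_finance.
[2] rule 1 [notify_finance ∧ address_verified → case_approved]; rule 3 [notify_finance → means_tested]. ⇒ new: case_approved, means_tested.
[3] rule 2 [means_tested ∧ eligible_tier1 → income_below_cap]. ⇒ new: income_below_cap.

address_verified, case_approved, citizen, eligible_tier1, enrolled_program, exempt_fee, identity_verified, income_below_cap, means_tested, notify_finance, over_18, priority_flag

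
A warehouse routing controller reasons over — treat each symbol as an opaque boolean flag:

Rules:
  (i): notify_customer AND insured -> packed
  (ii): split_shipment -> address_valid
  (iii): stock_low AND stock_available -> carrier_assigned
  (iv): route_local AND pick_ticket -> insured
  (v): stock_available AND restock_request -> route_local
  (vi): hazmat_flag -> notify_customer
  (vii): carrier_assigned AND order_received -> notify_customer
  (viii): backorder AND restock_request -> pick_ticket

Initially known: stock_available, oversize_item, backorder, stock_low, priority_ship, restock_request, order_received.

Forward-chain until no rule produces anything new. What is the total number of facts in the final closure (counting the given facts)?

13

Round 1 — (iii), (v), (viii), derive carrier_assigned, route_local, pick_ticket.
Round 2 — (iv), (vii), derive insured, notify_customer.
Round 3 — (i), derive packed.
Closure: {backorder, carrier_assigned, insured, notify_customer, order_received, oversize_item, packed, pick_ticket, priority_ship, restock_request, route_local, stock_available, stock_low} — 13 facts.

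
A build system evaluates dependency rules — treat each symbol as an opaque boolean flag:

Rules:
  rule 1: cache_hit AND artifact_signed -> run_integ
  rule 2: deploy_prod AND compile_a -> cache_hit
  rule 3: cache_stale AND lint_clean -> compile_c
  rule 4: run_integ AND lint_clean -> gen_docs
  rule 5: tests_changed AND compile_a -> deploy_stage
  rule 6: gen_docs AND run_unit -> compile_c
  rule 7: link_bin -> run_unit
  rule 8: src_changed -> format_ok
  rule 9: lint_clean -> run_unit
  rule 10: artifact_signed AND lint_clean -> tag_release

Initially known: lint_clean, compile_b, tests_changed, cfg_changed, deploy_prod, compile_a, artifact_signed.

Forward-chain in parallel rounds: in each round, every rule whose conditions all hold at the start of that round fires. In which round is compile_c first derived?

4

Round 1 fires rule 2, rule 5, rule 9, rule 10, giving cache_hit, deploy_stage, run_unit, tag_release.
Round 2 fires rule 1, giving run_integ.
Round 3 fires rule 4, giving gen_docs.
Round 4 fires rule 6, giving compile_c.
compile_c first appears in round 4.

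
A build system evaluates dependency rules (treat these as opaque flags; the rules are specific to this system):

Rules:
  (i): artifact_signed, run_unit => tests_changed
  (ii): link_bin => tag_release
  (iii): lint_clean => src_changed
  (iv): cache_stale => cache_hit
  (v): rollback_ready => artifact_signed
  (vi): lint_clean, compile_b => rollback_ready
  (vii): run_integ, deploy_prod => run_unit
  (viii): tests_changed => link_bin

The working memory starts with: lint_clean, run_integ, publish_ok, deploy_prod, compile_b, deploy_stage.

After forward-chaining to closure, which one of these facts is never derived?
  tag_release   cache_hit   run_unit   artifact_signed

cache_hit

Round 1 — (iii), (vi), (vii), derive src_changed, rollback_ready, run_unit.
Round 2 — (v), derive artifact_signed.
Round 3 — (i), derive tests_changed.
Round 4 — (viii), derive link_bin.
Round 5 — (ii), derive tag_release.
Derived: tag_release (round 5), run_unit (round 1), artifact_signed (round 2). cache_hit never appears in any round.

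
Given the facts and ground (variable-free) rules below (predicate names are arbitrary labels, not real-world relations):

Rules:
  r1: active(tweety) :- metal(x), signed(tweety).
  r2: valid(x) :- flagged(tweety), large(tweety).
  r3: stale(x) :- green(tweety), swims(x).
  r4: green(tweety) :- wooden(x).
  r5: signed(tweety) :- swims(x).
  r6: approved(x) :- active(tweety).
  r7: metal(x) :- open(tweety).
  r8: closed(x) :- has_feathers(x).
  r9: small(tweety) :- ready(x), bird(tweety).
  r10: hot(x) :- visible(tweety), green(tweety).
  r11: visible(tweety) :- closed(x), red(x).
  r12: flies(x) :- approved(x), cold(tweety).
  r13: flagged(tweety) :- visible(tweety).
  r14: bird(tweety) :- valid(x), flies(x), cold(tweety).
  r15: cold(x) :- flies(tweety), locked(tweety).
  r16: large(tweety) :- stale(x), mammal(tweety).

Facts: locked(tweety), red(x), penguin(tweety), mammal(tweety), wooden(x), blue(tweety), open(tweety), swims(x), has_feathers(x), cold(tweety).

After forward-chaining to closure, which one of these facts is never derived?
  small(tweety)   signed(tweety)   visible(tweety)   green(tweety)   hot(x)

Round 1 fires r4, r5, r7, r8, giving green(tweety), signed(tweety), metal(x), closed(x).
Round 2 fires r1, r3, r11, giving active(tweety), stale(x), visible(tweety).
Round 3 fires r6, r10, r13, r16, giving approved(x), hot(x), flagged(tweety), large(tweety).
Round 4 fires r2, r12, giving valid(x), flies(x).
Round 5 fires r14, giving bird(tweety).
Derived: hot(x) (round 3), green(tweety) (round 1), signed(tweety) (round 1), visible(tweety) (round 2). small(tweety) never appears in any round.

small(tweety)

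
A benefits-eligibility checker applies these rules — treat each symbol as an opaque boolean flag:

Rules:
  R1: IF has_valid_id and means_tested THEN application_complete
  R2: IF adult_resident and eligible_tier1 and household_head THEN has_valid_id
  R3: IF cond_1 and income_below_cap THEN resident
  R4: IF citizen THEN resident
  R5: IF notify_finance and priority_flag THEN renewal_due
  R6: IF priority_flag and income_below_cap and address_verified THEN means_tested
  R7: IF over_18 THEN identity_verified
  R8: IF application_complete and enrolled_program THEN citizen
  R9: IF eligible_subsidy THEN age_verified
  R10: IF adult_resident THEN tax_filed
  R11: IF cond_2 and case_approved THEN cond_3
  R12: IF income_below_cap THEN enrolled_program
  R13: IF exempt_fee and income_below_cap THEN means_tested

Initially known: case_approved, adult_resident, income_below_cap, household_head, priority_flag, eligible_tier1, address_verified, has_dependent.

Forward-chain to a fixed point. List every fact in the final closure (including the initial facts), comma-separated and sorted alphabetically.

address_verified, adult_resident, application_complete, case_approved, citizen, eligible_tier1, enrolled_program, has_dependent, has_valid_id, household_head, income_below_cap, means_tested, priority_flag, resident, tax_filed

Round 1: R2 [IF adult_resident and eligible_tier1 and household_head THEN has_valid_id]; R6 [IF priority_flag and income_below_cap and address_verified THEN means_tested]; R10 [IF adult_resident THEN tax_filed]; R12 [IF income_below_cap THEN enrolled_program]. New: has_valid_id, means_tested, tax_filed, enrolled_program.
Round 2: R1 [IF has_valid_id and means_tested THEN application_complete]. New: application_complete.
Round 3: R8 [IF application_complete and enrolled_program THEN citizen]. New: citizen.
Round 4: R4 [IF citizen THEN resident]. New: resident.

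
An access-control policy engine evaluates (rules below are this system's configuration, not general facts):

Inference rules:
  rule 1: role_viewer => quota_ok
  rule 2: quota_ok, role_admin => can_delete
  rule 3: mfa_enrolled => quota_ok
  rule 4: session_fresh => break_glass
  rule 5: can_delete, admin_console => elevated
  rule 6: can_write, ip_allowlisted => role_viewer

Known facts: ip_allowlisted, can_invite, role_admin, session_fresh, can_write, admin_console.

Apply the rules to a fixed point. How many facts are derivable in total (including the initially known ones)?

Round 1 fires rule 4, rule 6, giving break_glass, role_viewer.
Round 2 fires rule 1, giving quota_ok.
Round 3 fires rule 2, giving can_delete.
Round 4 fires rule 5, giving elevated.
Closure: {admin_console, break_glass, can_delete, can_invite, can_write, elevated, ip_allowlisted, quota_ok, role_admin, role_viewer, session_fresh} — 11 facts.

11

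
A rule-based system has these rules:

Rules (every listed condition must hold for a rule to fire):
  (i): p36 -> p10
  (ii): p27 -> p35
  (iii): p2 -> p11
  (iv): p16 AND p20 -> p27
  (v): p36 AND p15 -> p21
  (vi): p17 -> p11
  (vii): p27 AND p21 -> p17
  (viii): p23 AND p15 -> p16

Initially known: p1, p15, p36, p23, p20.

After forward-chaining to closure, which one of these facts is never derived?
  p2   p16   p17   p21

Round 1: (i) [p36 -> p10]; (v) [p36 AND p15 -> p21]; (viii) [p23 AND p15 -> p16]. Adds p10, p21, p16.
Round 2: (iv) [p16 AND p20 -> p27]. Adds p27.
Round 3: (ii) [p27 -> p35]; (vii) [p27 AND p21 -> p17]. Adds p35, p17.
Round 4: (vi) [p17 -> p11]. Adds p11.
Derived: p17 (round 3), p16 (round 1), p21 (round 1). p2 never appears in any round.

p2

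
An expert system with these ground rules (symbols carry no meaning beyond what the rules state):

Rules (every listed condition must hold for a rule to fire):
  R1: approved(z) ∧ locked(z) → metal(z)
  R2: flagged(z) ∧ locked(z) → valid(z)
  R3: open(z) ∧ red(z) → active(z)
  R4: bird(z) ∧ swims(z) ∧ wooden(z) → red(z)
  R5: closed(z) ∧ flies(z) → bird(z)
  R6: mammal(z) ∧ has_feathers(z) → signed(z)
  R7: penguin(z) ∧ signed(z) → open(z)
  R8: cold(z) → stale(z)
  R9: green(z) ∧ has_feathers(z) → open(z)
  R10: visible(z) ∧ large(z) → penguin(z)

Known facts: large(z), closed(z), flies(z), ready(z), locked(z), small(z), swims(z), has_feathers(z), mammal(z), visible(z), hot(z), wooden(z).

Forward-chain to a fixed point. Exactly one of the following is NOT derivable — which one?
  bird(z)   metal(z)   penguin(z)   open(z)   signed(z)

metal(z)

[1] R5 [closed(z) ∧ flies(z) → bird(z)]; R6 [mammal(z) ∧ has_feathers(z) → signed(z)]; R10 [visible(z) ∧ large(z) → penguin(z)]. ⇒ new: bird(z), signed(z), penguin(z).
[2] R4 [bird(z) ∧ swims(z) ∧ wooden(z) → red(z)]; R7 [penguin(z) ∧ signed(z) → open(z)]. ⇒ new: red(z), open(z).
[3] R3 [open(z) ∧ red(z) → active(z)]. ⇒ new: active(z).
Derived: open(z) (round 2), bird(z) (round 1), signed(z) (round 1), penguin(z) (round 1). metal(z) never appears in any round.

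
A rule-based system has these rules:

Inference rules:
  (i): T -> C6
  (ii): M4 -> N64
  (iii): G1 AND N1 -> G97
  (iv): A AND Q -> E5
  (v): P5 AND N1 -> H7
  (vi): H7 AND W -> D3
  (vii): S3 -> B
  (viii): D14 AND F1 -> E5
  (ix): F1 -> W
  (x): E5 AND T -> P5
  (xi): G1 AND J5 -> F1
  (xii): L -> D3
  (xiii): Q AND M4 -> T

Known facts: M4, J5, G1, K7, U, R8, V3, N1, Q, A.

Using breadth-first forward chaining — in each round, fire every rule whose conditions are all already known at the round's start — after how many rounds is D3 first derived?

4

Round 1 — (ii), (iii), (iv), (xi), (xiii), derive N64, G97, E5, F1, T.
Round 2 — (i), (ix), (x), derive C6, W, P5.
Round 3 — (v), derive H7.
Round 4 — (vi), derive D3.
D3 first appears in round 4.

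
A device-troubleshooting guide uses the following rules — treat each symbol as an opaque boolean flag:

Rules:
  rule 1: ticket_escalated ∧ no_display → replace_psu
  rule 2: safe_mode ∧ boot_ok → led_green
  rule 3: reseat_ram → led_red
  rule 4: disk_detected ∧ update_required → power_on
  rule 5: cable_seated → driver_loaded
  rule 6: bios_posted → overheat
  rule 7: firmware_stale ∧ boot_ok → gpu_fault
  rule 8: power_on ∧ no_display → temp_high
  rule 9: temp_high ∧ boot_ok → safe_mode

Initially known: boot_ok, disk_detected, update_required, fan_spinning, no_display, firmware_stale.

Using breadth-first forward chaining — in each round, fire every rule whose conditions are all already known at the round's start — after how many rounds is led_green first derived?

Round 1 fires rule 4, rule 7, giving power_on, gpu_fault.
Round 2 fires rule 8, giving temp_high.
Round 3 fires rule 9, giving safe_mode.
Round 4 fires rule 2, giving led_green.
led_green first appears in round 4.

4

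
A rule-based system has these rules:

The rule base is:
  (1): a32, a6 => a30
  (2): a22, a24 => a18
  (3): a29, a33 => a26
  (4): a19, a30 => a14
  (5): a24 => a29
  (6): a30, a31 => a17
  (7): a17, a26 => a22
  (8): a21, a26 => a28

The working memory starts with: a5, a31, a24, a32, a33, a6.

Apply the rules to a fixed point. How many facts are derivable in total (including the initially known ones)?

Round 1: (1) [a32, a6 => a30]; (5) [a24 => a29]. Adds a30, a29.
Round 2: (3) [a29, a33 => a26]; (6) [a30, a31 => a17]. Adds a26, a17.
Round 3: (7) [a17, a26 => a22]. Adds a22.
Round 4: (2) [a22, a24 => a18]. Adds a18.
Closure: {a17, a18, a22, a24, a26, a29, a30, a31, a32, a33, a5, a6} — 12 facts.

12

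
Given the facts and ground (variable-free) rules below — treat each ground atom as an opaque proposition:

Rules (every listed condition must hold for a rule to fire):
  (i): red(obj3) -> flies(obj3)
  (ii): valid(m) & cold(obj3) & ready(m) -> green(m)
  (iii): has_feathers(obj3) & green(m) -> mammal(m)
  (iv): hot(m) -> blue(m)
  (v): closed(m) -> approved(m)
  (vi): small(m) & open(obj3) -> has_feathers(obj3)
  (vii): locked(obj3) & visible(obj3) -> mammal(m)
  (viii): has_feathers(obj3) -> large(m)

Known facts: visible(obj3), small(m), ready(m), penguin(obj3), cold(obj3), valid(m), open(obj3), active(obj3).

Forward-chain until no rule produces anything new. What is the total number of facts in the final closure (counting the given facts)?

12

Round 1: (ii) [valid(m) & cold(obj3) & ready(m) -> green(m)]; (vi) [small(m) & open(obj3) -> has_feathers(obj3)]. Adds green(m), has_feathers(obj3).
Round 2: (iii) [has_feathers(obj3) & green(m) -> mammal(m)]; (viii) [has_feathers(obj3) -> large(m)]. Adds mammal(m), large(m).
Closure: {active(obj3), cold(obj3), green(m), has_feathers(obj3), large(m), mammal(m), open(obj3), penguin(obj3), ready(m), small(m), valid(m), visible(obj3)} — 12 facts.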